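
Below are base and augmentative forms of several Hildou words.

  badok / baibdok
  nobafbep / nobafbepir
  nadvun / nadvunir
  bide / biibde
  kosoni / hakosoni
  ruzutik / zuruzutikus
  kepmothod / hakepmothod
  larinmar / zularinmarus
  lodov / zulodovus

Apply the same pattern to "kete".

"kete" begins with k-. The stems beginning with k- (kepmothod → hakepmothod, kosoni → hakosoni) add the prefix ha-.
So kete → hakete.

hakete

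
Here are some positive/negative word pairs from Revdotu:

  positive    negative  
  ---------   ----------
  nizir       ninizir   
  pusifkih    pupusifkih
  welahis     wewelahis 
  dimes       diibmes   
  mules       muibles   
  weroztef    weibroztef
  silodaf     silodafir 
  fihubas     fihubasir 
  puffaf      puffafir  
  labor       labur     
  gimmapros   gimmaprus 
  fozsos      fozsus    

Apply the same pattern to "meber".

meibber

welahis and dimes both end in -s yet inflect differently (wewelahis, diibmes), so the final letter is not what conditions the rule; the last vowel is.
"meber" has last vowel 'e'. The stems whose last vowel is 'e' (dimes → diibmes, mules → muibles, weroztef → weibroztef) insert -ib- after the first vowel.
The other patterns: stems whose last vowel is 'i' repeat the first consonant+vowel as a prefix; stems whose last vowel is 'a' add -ir; stems whose last vowel is 'o' change the last vowel to 'u'.
So meber → meibber.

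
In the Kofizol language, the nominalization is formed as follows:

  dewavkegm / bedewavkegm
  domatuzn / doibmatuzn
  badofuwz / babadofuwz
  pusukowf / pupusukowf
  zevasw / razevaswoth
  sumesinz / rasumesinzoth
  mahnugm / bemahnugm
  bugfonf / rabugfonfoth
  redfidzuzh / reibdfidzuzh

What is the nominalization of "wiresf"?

rawiresfoth

badofuwz and sumesinz both end in -z yet inflect differently (babadofuwz, rasumesinzoth), so the final letter is not what conditions the rule; the second-to-last letter is.
"wiresf" has second-to-last letter 's'. The one such stem in the data (zevasw → razevaswoth) adds ra- … -oth around the stem, so the same rule applies.
The other patterns: stems whose second-to-last letter is 'w' repeat the first consonant+vowel as a prefix; stems whose second-to-last letter is 'g' add the prefix be-; stems whose second-to-last letter is 'z' insert -ib- after the first vowel.
So wiresf → rawiresfoth.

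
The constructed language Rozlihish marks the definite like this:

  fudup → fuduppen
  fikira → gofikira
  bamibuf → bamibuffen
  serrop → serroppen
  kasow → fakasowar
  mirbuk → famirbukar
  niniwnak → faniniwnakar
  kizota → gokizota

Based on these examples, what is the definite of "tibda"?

gotibda

niniwnak and fikira both have last vowel 'a' yet inflect differently (faniniwnakar, gofikira), so the last vowel is not what conditions the rule; the final letter is.
"tibda" ends in -a. The stems ending in -a (fikira → gofikira, kizota → gokizota) add the prefix go-.
The other patterns: stems ending in -k or -w add fa- … -ar around the stem; stems ending in -f or -p double the final consonant and add -en.
So tibda → gotibda.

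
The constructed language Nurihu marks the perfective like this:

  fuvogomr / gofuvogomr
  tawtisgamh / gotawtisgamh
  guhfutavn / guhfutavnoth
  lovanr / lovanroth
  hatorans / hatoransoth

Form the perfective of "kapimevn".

fuvogomr and lovanr both end in -r yet inflect differently (gofuvogomr, lovanroth), so the final letter is not what conditions the rule; the second-to-last letter is.
"kapimevn" has second-to-last letter 'v'. The one such stem in the data (guhfutavn → guhfutavnoth) adds -oth, so the same rule applies.
So kapimevn → kapimevnoth.

kapimevnoth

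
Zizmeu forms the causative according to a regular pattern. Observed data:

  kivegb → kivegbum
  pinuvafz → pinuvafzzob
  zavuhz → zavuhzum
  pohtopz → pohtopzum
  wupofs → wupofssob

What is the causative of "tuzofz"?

tuzofzzob

pinuvafz and pohtopz both end in -z yet inflect differently (pinuvafzzob, pohtopzum), so the final letter is not what conditions the rule; the second-to-last letter is.
"tuzofz" has second-to-last letter 'f'. The stems whose second-to-last letter is 'f' (pinuvafz → pinuvafzzob, wupofs → wupofssob) double the final consonant and add -ob.
The other pattern: stems whose second-to-last letter is 'g', 'h' or 'p' add -um.
So tuzofz → tuzofzzob.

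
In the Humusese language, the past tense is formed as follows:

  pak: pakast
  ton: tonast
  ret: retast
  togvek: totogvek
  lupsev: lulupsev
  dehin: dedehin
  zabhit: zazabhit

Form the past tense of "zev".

pak and togvek both end in -k yet inflect differently (pakast, totogvek), so the final letter is not what conditions the rule; the number of vowels is.
"zev" has 1 vowel. The stems with 1 vowel (pak → pakast, ton → tonast, ret → retast) add -ast.
The other pattern: stems with 2 vowels repeat the first consonant+vowel as a prefix.
So zev → zevast.

zevast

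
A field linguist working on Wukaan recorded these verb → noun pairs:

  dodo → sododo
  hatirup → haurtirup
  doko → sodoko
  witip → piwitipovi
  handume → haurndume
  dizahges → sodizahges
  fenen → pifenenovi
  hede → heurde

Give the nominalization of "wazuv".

hatirup and witip both end in -p yet inflect differently (haurtirup, piwitipovi), so the final letter is not what conditions the rule; the first letter is.
"wazuv" begins with w-. The one such stem in the data (witip → piwitipovi) adds pi- … -ovi around the stem, so the same rule applies.
The other patterns: stems beginning with h- insert -ur- after the first vowel; stems beginning with d- add the prefix so-.
So wazuv → piwazuvovi.

piwazuvovi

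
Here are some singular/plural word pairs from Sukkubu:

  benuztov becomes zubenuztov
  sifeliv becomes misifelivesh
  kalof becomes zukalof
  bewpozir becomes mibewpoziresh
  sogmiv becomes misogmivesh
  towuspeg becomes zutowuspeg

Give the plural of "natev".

zunatev

sifeliv and benuztov both end in -v yet inflect differently (misifelivesh, zubenuztov), so the final letter is not what conditions the rule; the last vowel is.
"natev" has last vowel 'e'. The one such stem in the data (towuspeg → zutowuspeg) adds the prefix zu-, so the same rule applies.
The other pattern: stems whose last vowel is 'i' add mi- … -esh around the stem.
So natev → zunatev.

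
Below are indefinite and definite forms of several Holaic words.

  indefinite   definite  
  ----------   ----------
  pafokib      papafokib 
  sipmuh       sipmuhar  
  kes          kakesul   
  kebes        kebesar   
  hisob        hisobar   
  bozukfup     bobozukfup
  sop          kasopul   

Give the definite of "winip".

kes and kebes both end in -s yet inflect differently (kakesul, kebesar), so the final letter is not what conditions the rule; the number of vowels is.
"winip" has 2 vowels. The stems with 2 vowels (sipmuh → sipmuhar, hisob → hisobar, kebes → kebesar) add -ar.
The other patterns: stems with 1 vowel add ka- … -ul around the stem; stems with 3 vowels repeat the first consonant+vowel as a prefix.
So winip → winipar.

winipar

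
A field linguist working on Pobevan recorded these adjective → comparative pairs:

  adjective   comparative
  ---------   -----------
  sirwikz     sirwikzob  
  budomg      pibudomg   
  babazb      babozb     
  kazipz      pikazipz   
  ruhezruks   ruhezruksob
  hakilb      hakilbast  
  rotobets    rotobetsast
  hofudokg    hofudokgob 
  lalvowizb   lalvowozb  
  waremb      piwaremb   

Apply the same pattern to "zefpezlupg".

pizefpezlupg

lalvowizb and hakilb both end in -b yet inflect differently (lalvowozb, hakilbast), so the final letter is not what conditions the rule; the second-to-last letter is.
"zefpezlupg" has second-to-last letter 'p'. The one such stem in the data (kazipz → pikazipz) adds the prefix pi-, so the same rule applies.
So zefpezlupg → pizefpezlupg.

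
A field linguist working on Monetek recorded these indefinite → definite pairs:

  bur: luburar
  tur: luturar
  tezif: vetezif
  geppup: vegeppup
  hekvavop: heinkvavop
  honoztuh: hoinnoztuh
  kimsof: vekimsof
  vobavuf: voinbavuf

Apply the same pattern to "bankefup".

geppup and hekvavop both end in -p yet inflect differently (vegeppup, heinkvavop), so the final letter is not what conditions the rule; the number of vowels is.
"bankefup" has 3 vowels. The stems with 3 vowels (hekvavop → heinkvavop, vobavuf → voinbavuf, honoztuh → hoinnoztuh) insert -in- after the first vowel.
So bankefup → bainnkefup.

bainnkefup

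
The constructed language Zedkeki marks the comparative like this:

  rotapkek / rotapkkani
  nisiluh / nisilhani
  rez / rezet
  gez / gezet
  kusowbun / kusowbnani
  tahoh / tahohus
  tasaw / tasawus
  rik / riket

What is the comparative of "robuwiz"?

rik and rotapkek both end in -k yet inflect differently (riket, rotapkkani), so the final letter is not what conditions the rule; the number of vowels is.
"robuwiz" has 3 vowels. The stems with 3 vowels (rotapkek → rotapkkani, kusowbun → kusowbnani, nisiluh → nisilhani) delete the last vowel and add -ani.
So robuwiz → robuwzani.

robuwzani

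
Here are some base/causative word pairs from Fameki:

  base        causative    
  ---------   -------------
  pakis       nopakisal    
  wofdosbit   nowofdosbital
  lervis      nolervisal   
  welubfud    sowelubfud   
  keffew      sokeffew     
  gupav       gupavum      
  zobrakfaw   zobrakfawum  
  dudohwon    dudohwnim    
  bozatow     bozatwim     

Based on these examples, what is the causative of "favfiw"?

keffew and zobrakfaw both end in -w yet inflect differently (sokeffew, zobrakfawum), so the final letter is not what conditions the rule; the last vowel is.
"favfiw" has last vowel 'i'. The stems whose last vowel is 'i' (pakis → nopakisal, wofdosbit → nowofdosbital, lervis → nolervisal) add no- … -al around the stem.
So favfiw → nofavfiwal.

nofavfiwal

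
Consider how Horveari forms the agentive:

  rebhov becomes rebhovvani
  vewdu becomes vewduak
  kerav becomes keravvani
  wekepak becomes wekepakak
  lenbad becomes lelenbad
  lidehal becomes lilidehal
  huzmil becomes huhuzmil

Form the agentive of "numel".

"numel" ends in -l. The stems ending in -l (lidehal → lilidehal, huzmil → huhuzmil) repeat the first consonant+vowel as a prefix.
The other patterns: stems ending in -v double the final consonant and add -ani; stems ending in -k or -u add -ak.
So numel → nunumel.

nunumel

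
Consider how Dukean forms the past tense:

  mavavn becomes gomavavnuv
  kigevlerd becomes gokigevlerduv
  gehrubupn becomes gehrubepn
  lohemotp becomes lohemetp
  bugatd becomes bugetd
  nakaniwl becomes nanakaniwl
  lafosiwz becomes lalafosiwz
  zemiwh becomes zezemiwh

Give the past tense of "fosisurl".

mavavn and gehrubupn both end in -n yet inflect differently (gomavavnuv, gehrubepn), so the final letter is not what conditions the rule; the second-to-last letter is.
"fosisurl" has second-to-last letter 'r'. The one such stem in the data (kigevlerd → gokigevlerduv) adds go- … -uv around the stem, so the same rule applies.
The other patterns: stems whose second-to-last letter is 'p' or 't' change the last vowel to 'e'; stems whose second-to-last letter is 'w' repeat the first consonant+vowel as a prefix.
So fosisurl → gofosisurluv.

gofosisurluv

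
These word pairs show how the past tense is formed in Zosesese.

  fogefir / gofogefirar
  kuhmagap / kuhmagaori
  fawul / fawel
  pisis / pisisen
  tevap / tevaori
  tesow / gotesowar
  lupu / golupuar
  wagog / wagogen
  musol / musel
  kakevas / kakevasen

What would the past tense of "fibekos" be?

fibekosen

wagog and musol both have last vowel 'o' yet inflect differently (wagogen, musel), so the last vowel is not what conditions the rule; the final letter is.
"fibekos" ends in -s. The stems ending in -s (pisis → pisisen, kakevas → kakevasen) add -en.
So fibekos → fibekosen.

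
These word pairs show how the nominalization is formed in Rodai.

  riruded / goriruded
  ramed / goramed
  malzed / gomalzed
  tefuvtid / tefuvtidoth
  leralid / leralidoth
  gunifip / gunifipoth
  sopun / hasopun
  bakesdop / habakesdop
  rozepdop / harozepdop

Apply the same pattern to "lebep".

golebep

riruded and tefuvtid both end in -d yet inflect differently (goriruded, tefuvtidoth), so the final letter is not what conditions the rule; the last vowel is.
"lebep" has last vowel 'e'. The stems whose last vowel is 'e' (riruded → goriruded, ramed → goramed, malzed → gomalzed) add the prefix go-.
The other patterns: stems whose last vowel is 'i' add -oth; stems whose last vowel is 'o' or 'u' add the prefix ha-.
So lebep → golebep.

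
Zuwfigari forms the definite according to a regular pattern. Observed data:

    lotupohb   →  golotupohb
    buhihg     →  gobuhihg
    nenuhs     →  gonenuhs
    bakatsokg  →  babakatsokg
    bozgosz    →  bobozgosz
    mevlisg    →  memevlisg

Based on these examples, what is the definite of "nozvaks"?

nonozvaks

buhihg and bakatsokg both end in -g yet inflect differently (gobuhihg, babakatsokg), so the final letter is not what conditions the rule; the second-to-last letter is.
"nozvaks" has second-to-last letter 'k'. The one such stem in the data (bakatsokg → babakatsokg) repeats the first consonant+vowel as a prefix (as do bozgosz, mevlisg), so the same rule applies.
The other pattern: stems whose second-to-last letter is 'h' add the prefix go-.
So nozvaks → nonozvaks.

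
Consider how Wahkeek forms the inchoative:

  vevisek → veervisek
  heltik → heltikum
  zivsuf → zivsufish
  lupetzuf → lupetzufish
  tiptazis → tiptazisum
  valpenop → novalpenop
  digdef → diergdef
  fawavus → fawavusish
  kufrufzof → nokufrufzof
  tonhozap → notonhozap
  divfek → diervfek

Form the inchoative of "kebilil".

kebililum

"kebilil" has last vowel 'i'. The stems whose last vowel is 'i' (heltik → heltikum, tiptazis → tiptazisum) add -um.
The other patterns: stems whose last vowel is 'e' insert -er- after the first vowel; stems whose last vowel is 'u' add -ish; stems whose last vowel is 'a' or 'o' add the prefix no-.
So kebilil → kebililum.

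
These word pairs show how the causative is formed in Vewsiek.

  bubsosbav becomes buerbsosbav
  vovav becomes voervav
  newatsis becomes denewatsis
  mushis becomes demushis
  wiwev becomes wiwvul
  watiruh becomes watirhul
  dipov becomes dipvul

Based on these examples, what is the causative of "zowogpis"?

"zowogpis" has last vowel 'i'. The stems whose last vowel is 'i' (newatsis → denewatsis, mushis → demushis) add the prefix de-.
So zowogpis → dezowogpis.

dezowogpis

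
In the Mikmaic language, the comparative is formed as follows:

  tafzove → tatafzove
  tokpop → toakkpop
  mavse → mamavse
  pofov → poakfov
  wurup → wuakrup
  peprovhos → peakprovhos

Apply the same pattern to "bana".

babana

tafzove and tokpop both begin with t- yet inflect differently (tatafzove, toakkpop), so the first letter is not what conditions the rule; whether the stem ends in a vowel or a consonant is.
"bana" ends in a vowel. The stems ending in a vowel (tafzove → tatafzove, mavse → mamavse) repeat the first consonant+vowel as a prefix.
The other pattern: stems ending in a consonant insert -ak- after the first vowel.
So bana → babana.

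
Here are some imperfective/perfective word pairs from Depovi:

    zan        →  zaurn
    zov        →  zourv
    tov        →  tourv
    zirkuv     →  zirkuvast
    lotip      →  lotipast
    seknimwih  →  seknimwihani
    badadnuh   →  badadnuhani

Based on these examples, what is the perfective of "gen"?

zov and zirkuv both end in -v yet inflect differently (zourv, zirkuvast), so the final letter is not what conditions the rule; the number of vowels is.
"gen" has 1 vowel. The stems with 1 vowel (zan → zaurn, zov → zourv, tov → tourv) insert -ur- after the first vowel.
The other patterns: stems with 2 vowels add -ast; stems with 3 vowels add -ani.
So gen → geurn.

geurn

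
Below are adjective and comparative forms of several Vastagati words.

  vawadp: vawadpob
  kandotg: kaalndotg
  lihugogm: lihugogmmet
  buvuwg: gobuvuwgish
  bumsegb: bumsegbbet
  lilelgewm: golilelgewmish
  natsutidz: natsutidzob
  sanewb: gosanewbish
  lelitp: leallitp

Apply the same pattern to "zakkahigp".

lihugogm and lilelgewm both end in -m yet inflect differently (lihugogmmet, golilelgewmish), so the final letter is not what conditions the rule; the second-to-last letter is.
"zakkahigp" has second-to-last letter 'g'. The stems whose second-to-last letter is 'g' (bumsegb → bumsegbbet, lihugogm → lihugogmmet) double the final consonant and add -et.
So zakkahigp → zakkahigppet.

zakkahigppet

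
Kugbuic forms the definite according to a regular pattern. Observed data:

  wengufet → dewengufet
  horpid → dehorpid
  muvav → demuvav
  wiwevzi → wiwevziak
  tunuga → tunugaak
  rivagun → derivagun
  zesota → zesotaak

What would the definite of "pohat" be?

muvav and tunuga both have last vowel 'a' yet inflect differently (demuvav, tunugaak), so the last vowel is not what conditions the rule; whether the stem ends in a vowel or a consonant is.
"pohat" ends in a consonant. The stems ending in a consonant (horpid → dehorpid, wengufet → dewengufet, rivagun → derivagun) add the prefix de-.
So pohat → depohat.

depohat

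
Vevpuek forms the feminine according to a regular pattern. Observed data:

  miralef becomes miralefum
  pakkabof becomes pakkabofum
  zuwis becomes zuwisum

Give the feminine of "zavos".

zavosum

Every pair shown (miralef → miralefum, pakkabof → pakkabofum, zuwis → zuwisum) follows the same rule: add -um.
So zavos → zavosum.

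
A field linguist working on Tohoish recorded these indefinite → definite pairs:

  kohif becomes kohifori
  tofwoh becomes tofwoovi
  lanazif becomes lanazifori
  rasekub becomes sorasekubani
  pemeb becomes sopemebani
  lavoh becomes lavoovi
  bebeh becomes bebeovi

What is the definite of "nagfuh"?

nagfuovi

bebeh and pemeb both have last vowel 'e' yet inflect differently (bebeovi, sopemebani), so the last vowel is not what conditions the rule; the final letter is.
"nagfuh" ends in -h. The stems ending in -h (bebeh → bebeovi, lavoh → lavoovi, tofwoh → tofwoovi) drop the final letter and add -ovi.
So nagfuh → nagfuovi.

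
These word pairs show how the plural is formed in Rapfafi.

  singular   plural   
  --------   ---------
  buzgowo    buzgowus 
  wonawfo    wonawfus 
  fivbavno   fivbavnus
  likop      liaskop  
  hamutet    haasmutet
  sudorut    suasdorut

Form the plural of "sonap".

buzgowo and likop both have last vowel 'o' yet inflect differently (buzgowus, liaskop), so the last vowel is not what conditions the rule; the final letter is.
"sonap" ends in -p. The one such stem in the data (likop → liaskop) inserts -as- after the first vowel (as do hamutet, sudorut), so the same rule applies.
The other pattern: stems ending in -o drop the final letter and add -us.
So sonap → soasnap.

soasnap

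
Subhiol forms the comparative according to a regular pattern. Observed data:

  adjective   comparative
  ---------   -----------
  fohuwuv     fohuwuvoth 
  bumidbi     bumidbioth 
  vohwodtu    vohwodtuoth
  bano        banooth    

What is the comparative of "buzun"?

buzunoth

Every pair shown (fohuwuv → fohuwuvoth, bumidbi → bumidbioth, vohwodtu → vohwodtuoth, …) follows the same rule: add -oth.
So buzun → buzunoth.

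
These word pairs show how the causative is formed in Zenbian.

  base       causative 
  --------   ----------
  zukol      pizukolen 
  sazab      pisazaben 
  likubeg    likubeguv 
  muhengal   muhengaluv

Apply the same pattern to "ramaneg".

ramaneguv

zukol and muhengal both end in -l yet inflect differently (pizukolen, muhengaluv), so the final letter is not what conditions the rule; the number of vowels is.
"ramaneg" has 3 vowels. The stems with 3 vowels (likubeg → likubeguv, muhengal → muhengaluv) add -uv.
The other pattern: stems with 2 vowels add pi- … -en around the stem.
So ramaneg → ramaneguv.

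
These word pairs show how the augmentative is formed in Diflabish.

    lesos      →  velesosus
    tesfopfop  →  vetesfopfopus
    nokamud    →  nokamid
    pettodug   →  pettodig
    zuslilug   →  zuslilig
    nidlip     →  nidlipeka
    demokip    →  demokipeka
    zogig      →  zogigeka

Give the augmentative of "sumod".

tesfopfop and nidlip both end in -p yet inflect differently (vetesfopfopus, nidlipeka), so the final letter is not what conditions the rule; the last vowel is.
"sumod" has last vowel 'o'. The stems whose last vowel is 'o' (lesos → velesosus, tesfopfop → vetesfopfopus) add ve- … -us around the stem.
So sumod → vesumodus.

vesumodus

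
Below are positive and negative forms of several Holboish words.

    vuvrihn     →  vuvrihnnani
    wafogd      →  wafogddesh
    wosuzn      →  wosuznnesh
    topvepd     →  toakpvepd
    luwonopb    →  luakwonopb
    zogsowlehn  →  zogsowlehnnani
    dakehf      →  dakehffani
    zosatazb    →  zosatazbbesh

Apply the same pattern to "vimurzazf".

luwonopb and zosatazb both end in -b yet inflect differently (luakwonopb, zosatazbbesh), so the final letter is not what conditions the rule; the second-to-last letter is.
"vimurzazf" has second-to-last letter 'z'. The stems whose second-to-last letter is 'z' (zosatazb → zosatazbbesh, wosuzn → wosuznnesh) double the final consonant and add -esh.
So vimurzazf → vimurzazffesh.

vimurzazffesh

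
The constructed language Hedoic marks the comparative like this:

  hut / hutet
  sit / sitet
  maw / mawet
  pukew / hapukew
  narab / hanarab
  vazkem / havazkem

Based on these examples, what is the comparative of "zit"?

maw and pukew both end in -w yet inflect differently (mawet, hapukew), so the final letter is not what conditions the rule; the number of vowels is.
"zit" has 1 vowel. The stems with 1 vowel (hut → hutet, sit → sitet, maw → mawet) add -et.
So zit → zitet.

zitet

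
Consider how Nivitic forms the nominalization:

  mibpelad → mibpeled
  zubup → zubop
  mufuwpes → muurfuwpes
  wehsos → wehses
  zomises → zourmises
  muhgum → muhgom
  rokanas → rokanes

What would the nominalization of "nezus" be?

"nezus" has last vowel 'u'. The stems whose last vowel is 'u' (zubup → zubop, muhgum → muhgom) change the last vowel to 'o'.
So nezus → nezos.

nezos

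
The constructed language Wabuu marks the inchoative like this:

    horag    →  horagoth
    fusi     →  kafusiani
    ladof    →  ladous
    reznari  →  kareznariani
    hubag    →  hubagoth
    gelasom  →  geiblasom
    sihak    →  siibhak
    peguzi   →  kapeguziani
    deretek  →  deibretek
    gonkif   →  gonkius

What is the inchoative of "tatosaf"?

tatosaus

gonkif and peguzi both have last vowel 'i' yet inflect differently (gonkius, kapeguziani), so the last vowel is not what conditions the rule; the final letter is.
"tatosaf" ends in -f. The stems ending in -f (ladof → ladous, gonkif → gonkius) drop the final letter and add -us.
So tatosaf → tatosaus.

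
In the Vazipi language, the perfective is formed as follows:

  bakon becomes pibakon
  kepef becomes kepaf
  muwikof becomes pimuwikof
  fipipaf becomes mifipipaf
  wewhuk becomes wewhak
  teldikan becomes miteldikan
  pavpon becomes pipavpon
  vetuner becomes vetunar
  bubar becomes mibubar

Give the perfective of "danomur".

danomar

"danomur" has last vowel 'u'. The one such stem in the data (wewhuk → wewhak) changes the last vowel to 'a' (as do vetuner, kepef), so the same rule applies.
The other patterns: stems whose last vowel is 'o' add the prefix pi-; stems whose last vowel is 'a' add the prefix mi-.
So danomur → danomar.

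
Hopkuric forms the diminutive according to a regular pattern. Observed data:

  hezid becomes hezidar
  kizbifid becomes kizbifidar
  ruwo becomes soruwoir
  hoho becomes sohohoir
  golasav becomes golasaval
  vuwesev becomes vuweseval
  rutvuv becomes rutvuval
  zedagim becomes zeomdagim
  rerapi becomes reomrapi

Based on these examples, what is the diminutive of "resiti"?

reomsiti

hezid and zedagim both have last vowel 'i' yet inflect differently (hezidar, zeomdagim), so the last vowel is not what conditions the rule; the final letter is.
"resiti" ends in -i. The one such stem in the data (rerapi → reomrapi) inserts -om- after the first vowel (as does zedagim), so the same rule applies.
The other patterns: stems ending in -d add -ar; stems ending in -o add so- … -ir around the stem; stems ending in -v add -al.
So resiti → reomsiti.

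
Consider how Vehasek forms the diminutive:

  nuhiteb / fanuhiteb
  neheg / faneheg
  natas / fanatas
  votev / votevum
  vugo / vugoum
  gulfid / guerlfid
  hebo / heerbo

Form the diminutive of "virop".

vugo and hebo both end in -o yet inflect differently (vugoum, heerbo), so the final letter is not what conditions the rule; the first letter is.
"virop" begins with v-. The stems beginning with v- (votev → votevum, vugo → vugoum) add -um.
So virop → viropum.

viropum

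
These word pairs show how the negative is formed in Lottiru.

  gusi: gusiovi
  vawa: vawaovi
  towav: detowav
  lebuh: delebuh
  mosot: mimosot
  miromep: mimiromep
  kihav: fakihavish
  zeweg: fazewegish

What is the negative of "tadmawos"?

detadmawos

towav and kihav both end in -v yet inflect differently (detowav, fakihavish), so the final letter is not what conditions the rule; the first letter is.
"tadmawos" begins with t-. The one such stem in the data (towav → detowav) adds the prefix de-, so the same rule applies.
So tadmawos → detadmawos.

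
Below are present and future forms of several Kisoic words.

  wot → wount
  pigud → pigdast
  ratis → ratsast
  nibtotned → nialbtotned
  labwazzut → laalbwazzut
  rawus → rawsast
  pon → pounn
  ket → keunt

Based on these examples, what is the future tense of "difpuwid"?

dialfpuwid

"difpuwid" has 3 vowels. The stems with 3 vowels (labwazzut → laalbwazzut, nibtotned → nialbtotned) insert -al- after the first vowel.
So difpuwid → dialfpuwid.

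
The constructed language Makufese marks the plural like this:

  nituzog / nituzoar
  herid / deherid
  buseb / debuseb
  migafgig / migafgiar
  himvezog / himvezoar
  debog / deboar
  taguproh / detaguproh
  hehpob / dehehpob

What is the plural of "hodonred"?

"hodonred" ends in -d. The one such stem in the data (herid → deherid) adds the prefix de-, so the same rule applies.
The other pattern: stems ending in -g drop the final letter and add -ar.
So hodonred → dehodonred.

dehodonred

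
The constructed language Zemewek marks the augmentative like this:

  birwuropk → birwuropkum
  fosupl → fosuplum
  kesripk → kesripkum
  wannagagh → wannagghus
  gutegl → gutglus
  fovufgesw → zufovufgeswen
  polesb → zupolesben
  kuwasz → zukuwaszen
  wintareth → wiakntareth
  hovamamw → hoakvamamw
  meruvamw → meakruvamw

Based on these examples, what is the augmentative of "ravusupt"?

ravusuptum

fosupl and gutegl both end in -l yet inflect differently (fosuplum, gutglus), so the final letter is not what conditions the rule; the second-to-last letter is.
"ravusupt" has second-to-last letter 'p'. The stems whose second-to-last letter is 'p' (birwuropk → birwuropkum, fosupl → fosuplum, kesripk → kesripkum) add -um.
So ravusupt → ravusuptum.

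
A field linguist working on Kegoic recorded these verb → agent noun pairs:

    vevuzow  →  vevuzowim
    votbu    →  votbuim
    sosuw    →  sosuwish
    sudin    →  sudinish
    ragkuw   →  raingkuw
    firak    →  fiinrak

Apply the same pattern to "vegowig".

vevuzow and sosuw both end in -w yet inflect differently (vevuzowim, sosuwish), so the final letter is not what conditions the rule; the first letter is.
"vegowig" begins with v-. The stems beginning with v- (vevuzow → vevuzowim, votbu → votbuim) add -im.
So vegowig → vegowigim.

vegowigim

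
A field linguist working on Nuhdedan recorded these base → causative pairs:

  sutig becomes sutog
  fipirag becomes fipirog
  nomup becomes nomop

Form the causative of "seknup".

seknop

Every pair shown (sutig → sutog, fipirag → fipirog, nomup → nomop) follows the same rule: change the last vowel to 'o'.
So seknup → seknop.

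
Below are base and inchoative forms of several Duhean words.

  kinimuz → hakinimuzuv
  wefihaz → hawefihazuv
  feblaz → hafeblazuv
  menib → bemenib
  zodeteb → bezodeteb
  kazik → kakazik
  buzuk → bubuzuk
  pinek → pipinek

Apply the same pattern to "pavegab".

bepavegab

menib and kazik both have last vowel 'i' yet inflect differently (bemenib, kakazik), so the last vowel is not what conditions the rule; the final letter is.
"pavegab" ends in -b. The stems ending in -b (menib → bemenib, zodeteb → bezodeteb) add the prefix be-.
So pavegab → bepavegab.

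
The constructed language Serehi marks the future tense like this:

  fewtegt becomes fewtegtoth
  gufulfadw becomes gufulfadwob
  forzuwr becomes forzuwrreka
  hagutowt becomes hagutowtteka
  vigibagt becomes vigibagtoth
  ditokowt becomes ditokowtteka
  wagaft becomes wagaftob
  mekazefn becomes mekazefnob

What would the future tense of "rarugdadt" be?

rarugdadtob

hagutowt and vigibagt both end in -t yet inflect differently (hagutowtteka, vigibagtoth), so the final letter is not what conditions the rule; the second-to-last letter is.
"rarugdadt" has second-to-last letter 'd'. The one such stem in the data (gufulfadw → gufulfadwob) adds -ob, so the same rule applies.
The other patterns: stems whose second-to-last letter is 'w' double the final consonant and add -eka; stems whose second-to-last letter is 'g' add -oth.
So rarugdadt → rarugdadtob.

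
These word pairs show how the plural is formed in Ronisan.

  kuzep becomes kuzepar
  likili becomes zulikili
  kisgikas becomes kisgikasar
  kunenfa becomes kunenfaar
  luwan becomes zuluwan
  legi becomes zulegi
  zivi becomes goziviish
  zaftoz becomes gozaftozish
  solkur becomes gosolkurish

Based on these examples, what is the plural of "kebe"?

kebear

likili and zivi both end in -i yet inflect differently (zulikili, goziviish), so the final letter is not what conditions the rule; the first letter is.
"kebe" begins with k-. The stems beginning with k- (kuzep → kuzepar, kunenfa → kunenfaar, kisgikas → kisgikasar) add -ar.
The other patterns: stems beginning with l- add the prefix zu-; stems beginning with s- or z- add go- … -ish around the stem.
So kebe → kebear.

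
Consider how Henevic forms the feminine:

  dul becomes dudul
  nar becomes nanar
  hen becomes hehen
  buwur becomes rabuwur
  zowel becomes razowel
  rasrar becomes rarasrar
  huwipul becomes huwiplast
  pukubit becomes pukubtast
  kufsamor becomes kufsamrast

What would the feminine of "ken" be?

nar and buwur both end in -r yet inflect differently (nanar, rabuwur), so the final letter is not what conditions the rule; the number of vowels is.
"ken" has 1 vowel. The stems with 1 vowel (dul → dudul, nar → nanar, hen → hehen) repeat the first consonant+vowel as a prefix.
So ken → keken.

keken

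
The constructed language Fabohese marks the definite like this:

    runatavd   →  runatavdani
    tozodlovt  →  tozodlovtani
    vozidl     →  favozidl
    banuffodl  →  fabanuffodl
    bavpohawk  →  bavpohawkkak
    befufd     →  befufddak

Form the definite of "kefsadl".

"kefsadl" has second-to-last letter 'd'. The stems whose second-to-last letter is 'd' (vozidl → favozidl, banuffodl → fabanuffodl) add the prefix fa-.
So kefsadl → fakefsadl.

fakefsadl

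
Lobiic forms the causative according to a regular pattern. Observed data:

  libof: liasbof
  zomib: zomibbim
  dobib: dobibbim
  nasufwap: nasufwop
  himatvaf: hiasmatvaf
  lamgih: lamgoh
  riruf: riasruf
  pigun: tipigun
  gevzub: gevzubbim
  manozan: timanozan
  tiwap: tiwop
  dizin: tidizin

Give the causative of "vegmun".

tivegmun

dobib and dizin both have last vowel 'i' yet inflect differently (dobibbim, tidizin), so the last vowel is not what conditions the rule; the final letter is.
"vegmun" ends in -n. The stems ending in -n (dizin → tidizin, pigun → tipigun, manozan → timanozan) add the prefix ti-.
So vegmun → tivegmun.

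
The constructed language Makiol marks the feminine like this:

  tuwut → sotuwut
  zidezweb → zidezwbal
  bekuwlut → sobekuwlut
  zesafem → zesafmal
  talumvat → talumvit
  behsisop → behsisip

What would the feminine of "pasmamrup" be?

tuwut and talumvat both end in -t yet inflect differently (sotuwut, talumvit), so the final letter is not what conditions the rule; the last vowel is.
"pasmamrup" has last vowel 'u'. The stems whose last vowel is 'u' (tuwut → sotuwut, bekuwlut → sobekuwlut) add the prefix so-.
The other patterns: stems whose last vowel is 'e' delete the last vowel and add -al; stems whose last vowel is 'a' or 'o' change the last vowel to 'i'.
So pasmamrup → sopasmamrup.

sopasmamrup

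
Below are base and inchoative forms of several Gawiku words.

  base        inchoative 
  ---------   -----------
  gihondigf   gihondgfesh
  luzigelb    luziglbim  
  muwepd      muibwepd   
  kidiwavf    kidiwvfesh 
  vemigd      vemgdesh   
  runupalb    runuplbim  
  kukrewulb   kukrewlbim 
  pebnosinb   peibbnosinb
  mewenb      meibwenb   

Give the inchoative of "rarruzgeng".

raibrruzgeng

luzigelb and pebnosinb both end in -b yet inflect differently (luziglbim, peibbnosinb), so the final letter is not what conditions the rule; the second-to-last letter is.
"rarruzgeng" has second-to-last letter 'n'. The stems whose second-to-last letter is 'n' (pebnosinb → peibbnosinb, mewenb → meibwenb) insert -ib- after the first vowel.
The other patterns: stems whose second-to-last letter is 'l' delete the last vowel and add -im; stems whose second-to-last letter is 'g' or 'v' delete the last vowel and add -esh.
So rarruzgeng → raibrruzgeng.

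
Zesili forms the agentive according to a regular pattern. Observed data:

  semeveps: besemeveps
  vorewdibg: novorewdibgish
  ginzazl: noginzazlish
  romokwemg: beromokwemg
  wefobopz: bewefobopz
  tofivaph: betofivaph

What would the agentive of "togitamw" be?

romokwemg and vorewdibg both end in -g yet inflect differently (beromokwemg, novorewdibgish), so the final letter is not what conditions the rule; the second-to-last letter is.
"togitamw" has second-to-last letter 'm'. The one such stem in the data (romokwemg → beromokwemg) adds the prefix be-, so the same rule applies.
So togitamw → betogitamw.

betogitamw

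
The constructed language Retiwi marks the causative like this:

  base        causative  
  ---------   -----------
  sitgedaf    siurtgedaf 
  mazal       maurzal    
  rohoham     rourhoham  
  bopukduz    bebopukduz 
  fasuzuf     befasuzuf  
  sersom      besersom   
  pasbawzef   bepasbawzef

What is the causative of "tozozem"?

betozozem

sitgedaf and fasuzuf both end in -f yet inflect differently (siurtgedaf, befasuzuf), so the final letter is not what conditions the rule; the last vowel is.
"tozozem" has last vowel 'e'. The one such stem in the data (pasbawzef → bepasbawzef) adds the prefix be-, so the same rule applies.
The other pattern: stems whose last vowel is 'a' insert -ur- after the first vowel.
So tozozem → betozozem.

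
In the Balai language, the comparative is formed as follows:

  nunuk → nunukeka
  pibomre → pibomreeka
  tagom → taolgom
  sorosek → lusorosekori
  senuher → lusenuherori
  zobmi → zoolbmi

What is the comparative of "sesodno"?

"sesodno" begins with s-. The stems beginning with s- (senuher → lusenuherori, sorosek → lusorosekori) add lu- … -ori around the stem.
The other patterns: stems beginning with n- or p- add -eka; stems beginning with t- or z- insert -ol- after the first vowel.
So sesodno → lusesodnoori.

lusesodnoori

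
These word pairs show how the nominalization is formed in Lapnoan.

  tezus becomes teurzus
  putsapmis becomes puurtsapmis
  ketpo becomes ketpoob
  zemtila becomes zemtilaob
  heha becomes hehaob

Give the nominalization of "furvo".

tezus and ketpo both have 2 vowels yet inflect differently (teurzus, ketpoob), so the number of vowels is not what conditions the rule; the final letter is.
"furvo" ends in -o. The one such stem in the data (ketpo → ketpoob) adds -ob, so the same rule applies.
So furvo → furvoob.

furvoob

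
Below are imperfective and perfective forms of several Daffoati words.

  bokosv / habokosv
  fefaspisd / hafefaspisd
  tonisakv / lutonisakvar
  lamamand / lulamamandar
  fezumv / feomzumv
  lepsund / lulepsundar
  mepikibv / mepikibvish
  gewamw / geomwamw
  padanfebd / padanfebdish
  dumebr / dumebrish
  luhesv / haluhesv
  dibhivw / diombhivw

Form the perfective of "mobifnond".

lumobifnondar

fezumv and bokosv both end in -v yet inflect differently (feomzumv, habokosv), so the final letter is not what conditions the rule; the second-to-last letter is.
"mobifnond" has second-to-last letter 'n'. The stems whose second-to-last letter is 'n' (lamamand → lulamamandar, lepsund → lulepsundar) add lu- … -ar around the stem.
The other patterns: stems whose second-to-last letter is 'm' or 'v' insert -om- after the first vowel; stems whose second-to-last letter is 's' add the prefix ha-; stems whose second-to-last letter is 'b' add -ish.
So mobifnond → lumobifnondar.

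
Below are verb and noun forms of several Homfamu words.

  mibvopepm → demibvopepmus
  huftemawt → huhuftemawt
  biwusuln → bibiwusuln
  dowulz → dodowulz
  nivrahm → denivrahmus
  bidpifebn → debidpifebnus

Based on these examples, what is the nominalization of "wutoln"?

wuwutoln

biwusuln and bidpifebn both end in -n yet inflect differently (bibiwusuln, debidpifebnus), so the final letter is not what conditions the rule; the second-to-last letter is.
"wutoln" has second-to-last letter 'l'. The stems whose second-to-last letter is 'l' (biwusuln → bibiwusuln, dowulz → dodowulz) repeat the first consonant+vowel as a prefix.
So wutoln → wuwutoln.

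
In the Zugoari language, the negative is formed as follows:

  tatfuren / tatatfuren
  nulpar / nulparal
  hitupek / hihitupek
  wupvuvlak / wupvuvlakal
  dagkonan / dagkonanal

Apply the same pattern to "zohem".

zozohem

wupvuvlak and hitupek both end in -k yet inflect differently (wupvuvlakal, hihitupek), so the final letter is not what conditions the rule; the last vowel is.
"zohem" has last vowel 'e'. The stems whose last vowel is 'e' (hitupek → hihitupek, tatfuren → tatatfuren) repeat the first consonant+vowel as a prefix.
The other pattern: stems whose last vowel is 'a' add -al.
So zohem → zozohem.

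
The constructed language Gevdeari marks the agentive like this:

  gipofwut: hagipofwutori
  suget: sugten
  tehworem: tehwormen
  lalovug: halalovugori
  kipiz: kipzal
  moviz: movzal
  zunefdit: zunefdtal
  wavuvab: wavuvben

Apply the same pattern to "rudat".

"rudat" has last vowel 'a'. The one such stem in the data (wavuvab → wavuvben) deletes the last vowel and adds -en (as do suget, tehworem), so the same rule applies.
So rudat → rudten.

rudten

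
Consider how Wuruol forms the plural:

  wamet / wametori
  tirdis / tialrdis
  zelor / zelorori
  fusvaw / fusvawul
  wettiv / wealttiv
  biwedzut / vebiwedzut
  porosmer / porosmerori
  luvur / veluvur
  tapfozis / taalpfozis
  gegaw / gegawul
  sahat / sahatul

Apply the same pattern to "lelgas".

lelgasul

"lelgas" has last vowel 'a'. The stems whose last vowel is 'a' (fusvaw → fusvawul, gegaw → gegawul, sahat → sahatul) add -ul.
The other patterns: stems whose last vowel is 'u' add the prefix ve-; stems whose last vowel is 'i' insert -al- after the first vowel; stems whose last vowel is 'e' or 'o' add -ori.
So lelgas → lelgasul.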